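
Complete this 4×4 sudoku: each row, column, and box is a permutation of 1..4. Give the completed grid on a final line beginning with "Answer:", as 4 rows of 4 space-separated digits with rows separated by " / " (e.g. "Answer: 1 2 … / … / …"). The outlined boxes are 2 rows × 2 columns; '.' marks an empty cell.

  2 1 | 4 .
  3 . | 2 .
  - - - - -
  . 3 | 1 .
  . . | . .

Step 1. [r3c1∈{4}] r3c1 is down to just 4. So r3c1=4.
Step 2. [r4c4∈{2,3,4}] 4 has one home in row 4: r4c4. So r4c4=4.
Step 3. [r2c4∈{1}] nothing but 1 survives at r2c4. So r2c4=1.
Step 4. [r1c4∈{3}] nothing but 3 survives at r1c4 ⇒ r1c4=3.
Step 5. [r3c4∈{2}] nothing but 2 survives at r3c4, so r3c4=2.
Step 6. [r4c2∈{2}] r4c2's peers cover all but 2 ⇒ r4c2=2.
Step 7. [r4c1∈{1}] r4c1's peers cover all but 1 ⇒ r4c1=1.
Step 8. [r4c3∈{3}] only 3 remains possible at r4c3, so r4c3=3.
Step 9. [r2c2∈{4}] nothing but 4 survives at r2c2, so r2c2=4.

Answer: 2 1 4 3 / 3 4 2 1 / 4 3 1 2 / 1 2 3 4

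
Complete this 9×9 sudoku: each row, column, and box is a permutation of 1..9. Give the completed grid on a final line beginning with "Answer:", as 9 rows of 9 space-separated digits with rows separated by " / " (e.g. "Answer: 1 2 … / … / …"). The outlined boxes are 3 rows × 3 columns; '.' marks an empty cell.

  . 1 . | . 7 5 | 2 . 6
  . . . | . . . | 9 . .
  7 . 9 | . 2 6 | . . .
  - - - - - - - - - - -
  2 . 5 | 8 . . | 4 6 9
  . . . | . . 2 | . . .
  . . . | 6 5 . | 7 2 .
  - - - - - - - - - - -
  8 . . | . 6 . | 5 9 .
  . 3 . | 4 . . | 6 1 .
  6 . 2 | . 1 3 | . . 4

Step 1. [r7c6∈{7}] r7c6's peers cover all but 7. So r7c6=7.
Step 2. [r7c9∈{2,3}] 3 has one home in row 7: r7c9 ⇒ r7c9=3.
Step 3. [r7c2∈{4}] only 4 remains possible at r7c2 ⇒ r7c2=4.
Step 4. [r3c8∈{3,4,5,8}] in row 3, 4 fits only at r3c8, so r3c8=4.
Step 5. [r5c4∈{1,3,7,9}] 7 has one home in col 4: r5c4 ⇒ r5c4=7.
Step 6. [r9c7∈{8}] nothing but 8 survives at r9c7. So r9c7=8.
Step 7. [r2c2∈{2,5,6,8}] 2 has one home in row 2: r2c2, so r2c2=2.
Step 8. [r2c3∈{3,4,6,8}] r2c3 is the only open cell in row 2 admitting 6 ⇒ r2c3=6.
Step 9. [r8c1∈{5,9}] 5 has one home in row 8: r8c1. So r8c1=5.
Step 10. [r9c2∈{7,9}] box 7 places 9 nowhere but r9c2. So r9c2=9.
Step 11. [r6c2∈{8}] r6c2 is down to just 8 ⇒ r6c2=8.
Step 12. [r6c9∈{1}] r6c9 is down to just 1, so r6c9=1.
Step 13. [r5c7∈{3}] r5c7's peers cover all but 3 ⇒ r5c7=3.
Step 14. [r3c9∈{5,8}] across row 3, 8 lands solely at r3c9, so r3c9=8.
Step 15. [r3c4∈{1,3}] in row 3, 3 fits only at r3c4, so r3c4=3.
Step 16. [r1c8∈{3}] only 3 remains possible at r1c8, so r1c8=3.
Step 17. [r1c1∈{4}] only 4 remains possible at r1c1. So r1c1=4.
Step 18. [r9c8∈{7}] only 7 remains possible at r9c8 ⇒ r9c8=7.
Step 19. [r5c1∈{1,9}] in col 1, 1 fits only at r5c1, so r5c1=1.
Step 20. [r5c5∈{4,9}] r5c5 is the only open cell in row 5 admitting 9, so r5c5=9.
Step 21. [r2c8∈{5}] nothing but 5 survives at r2c8. So r2c8=5.
Step 22. [r6c6∈{4}] nothing but 4 survives at r6c6. So r6c6=4.
Step 23. [r8c5∈{8}] nothing but 8 survives at r8c5, so r8c5=8.
Step 24. [r4c6∈{1}] r4c6's peers cover all but 1 ⇒ r4c6=1.
Step 25. [r2c1∈{3}] r2c1 has the single candidate 3, so r2c1=3.
Step 26. [r5c8∈{8}] r5c8 has the single candidate 8, so r5c8=8.
Step 27. [r2c9∈{7}] r2c9's peers cover all but 7. So r2c9=7.
Step 28. [r6c3∈{3}] r6c3 is down to just 3 ⇒ r6c3=3.
Step 29. [r3c2∈{5}] r3c2's peers cover all but 5 ⇒ r3c2=5.
Step 30. [r5c9∈{5}] r5c9 is down to just 5. So r5c9=5.
Step 31. [r4c5∈{3}] r4c5's peers cover all but 3, so r4c5=3.
Step 32. [r1c3∈{8}] r1c3's peers cover all but 8 ⇒ r1c3=8.
Step 33. [r2c5∈{4}] r2c5 has the single candidate 4. So r2c5=4.
Step 34. [r8c6∈{9}] r8c6's peers cover all but 9, so r8c6=9.
Step 35. [r8c3∈{7}] r8c3 is down to just 7, so r8c3=7.
Step 36. [r8c9∈{2}] r8c9 is down to just 2. So r8c9=2.
Step 37. [r2c6∈{8}] nothing but 8 survives at r2c6. So r2c6=8.
Step 38. [r7c4∈{2}] r7c4's peers cover all but 2 ⇒ r7c4=2.
Step 39. [r7c3∈{1}] nothing but 1 survives at r7c3 ⇒ r7c3=1.
Step 40. [r6c1∈{9}] r6c1's peers cover all but 9, so r6c1=9.
Step 41. [r3c7∈{1}] r3c7 is down to just 1, so r3c7=1.
Step 42. [r1c4∈{9}] r1c4's peers cover all but 9, so r1c4=9.
Step 43. [r2c4∈{1}] nothing but 1 survives at r2c4, so r2c4=1.
Step 44. [r5c3∈{4}] r5c3's peers cover all but 4 ⇒ r5c3=4.
Step 45. [r9c4∈{5}] r9c4 is down to just 5. So r9c4=5.
Step 46. [r4c2∈{7}] nothing but 7 survives at r4c2 ⇒ r4c2=7.
Step 47. [r5c2∈{6}] only 6 remains possible at r5c2, so r5c2=6.

Answer: 4 1 8 9 7 5 2 3 6 / 3 2 6 1 4 8 9 5 7 / 7 5 9 3 2 6 1 4 8 / 2 7 5 8 3 1 4 6 9 / 1 6 4 7 9 2 3 8 5 / 9 8 3 6 5 4 7 2 1 / 8 4 1 2 6 7 5 9 3 / 5 3 7 4 8 9 6 1 2 / 6 9 2 5 1 3 8 7 4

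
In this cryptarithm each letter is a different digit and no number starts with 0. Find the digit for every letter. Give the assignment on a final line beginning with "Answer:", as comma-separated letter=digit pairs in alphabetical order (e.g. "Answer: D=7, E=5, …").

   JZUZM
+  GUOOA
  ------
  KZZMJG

Step 1. [K] adding two 5-digit numbers gives at most 5+1 digits, and here it does — K is that final carry and must be 1 ⇒ K=1.
Step 2. [col 1: M + A ≡ G (mod 10)] several values work for A in column 1 (M + A ≡ G (mod 10), carry-in 0); try A=4. So A=4.
Step 3. [col 1: M + A ≡ G (mod 10)] no forcing yet in column 1 (carry-in 0); M=2 is free and consistent — try it, so M=2.
Step 4. [col 1: M + A ≡ G (mod 10)] column 1: given M=2, A=4, carry-in 0, and digits 1,2,4 already taken and all letters distinct, M+A≡G (mod 10) forces G=6 ⇒ G=6.
Step 5. [col 2: Z + O ≡ J (mod 10)] no forcing yet in column 2 (carry-in 0); J=8 is free and consistent — try it, so J=8.
Step 6. [col 2: Z + O ≡ J (mod 10)] several values work for O in column 2 (Z + O ≡ J (mod 10), carry-in 0); try O=3 ⇒ O=3.
Step 7. [col 2: Z + O ≡ J (mod 10)] column 2 reads Z+O+carry(0)=J with O=3, J=8; with digits 1,2,3,4,6,8 already taken and all letters distinct, the only value for Z is 5 ⇒ Z=5.
Step 8. [col 3: U + O ≡ M (mod 10)] in column 3 we have U+O≡M with carry-in 0; given O=3, M=2 and digits 1,2,3,4,5,6,8 already taken and all letters distinct, that pins U to 9, so U=9.

Answer: A=4, G=6, J=8, K=1, M=2, O=3, U=9, Z=5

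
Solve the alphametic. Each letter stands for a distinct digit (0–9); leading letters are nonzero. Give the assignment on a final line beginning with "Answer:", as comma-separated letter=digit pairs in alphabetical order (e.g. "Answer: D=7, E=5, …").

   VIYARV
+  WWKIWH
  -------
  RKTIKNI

Step 1. [col 1: V + H ≡ I (mod 10)] I=3 is one option consistent with column 1 (V + H ≡ I (mod 10), carry-in 0) — take it. So I=3.
Step 2. [R] the sum has 7 digits but both addends have 6; that extra leading digit R is the final carry, namely 1, so R=1.
Step 3. [col 1: V + H ≡ I (mod 10)] no forcing yet in column 1 (carry-in 0); H=5 is free and consistent — try it, so H=5.
Step 4. [col 1: V + H ≡ I (mod 10)] column 1: given H=5, I=3, carry-in 0, and digits 1,3,5 already taken and all letters distinct, V+H≡I (mod 10) forces V=8, so V=8.
Step 5. [col 2: R + W ≡ N (mod 10)] several values work for W in column 2 (R + W ≡ N (mod 10), carry-in 1); try W=4 ⇒ W=4.
Step 6. [col 2: R + W ≡ N (mod 10)] from column 2 (R=1, W=4, carry-in 1, digits 1,3,4,5,8 already taken and all letters distinct): N must equal 6, so N=6.
Step 7. [col 3: A + I ≡ K (mod 10)] column 3 (A + I ≡ K (mod 10), carry-in 0) doesn't pin K yet; pick K=2 and continue, so K=2.
Step 8. [col 3: A + I ≡ K (mod 10)] in column 3 we have A+I≡K with carry-in 0; given I=3, K=2 and digits 1,2,3,4,5,6,8 already taken and all letters distinct, that pins A to 9. So A=9.
Step 9. [col 4: Y + K ≡ I (mod 10)] from column 4 (K=2, I=3, carry-in 1, digits 1,2,3,4,5,6,8,9 already taken and all letters distinct): Y must equal 0. So Y=0.
Step 10. [col 5: I + W ≡ T (mod 10)] column 5 reads I+W+carry(0)=T with I=3, W=4; with digits 0,1,2,3,4,5,6,8,9 already taken and all letters distinct, the only value for T is 7. So T=7.

Answer: A=9, H=5, I=3, K=2, N=6, R=1, T=7, V=8, W=4, Y=0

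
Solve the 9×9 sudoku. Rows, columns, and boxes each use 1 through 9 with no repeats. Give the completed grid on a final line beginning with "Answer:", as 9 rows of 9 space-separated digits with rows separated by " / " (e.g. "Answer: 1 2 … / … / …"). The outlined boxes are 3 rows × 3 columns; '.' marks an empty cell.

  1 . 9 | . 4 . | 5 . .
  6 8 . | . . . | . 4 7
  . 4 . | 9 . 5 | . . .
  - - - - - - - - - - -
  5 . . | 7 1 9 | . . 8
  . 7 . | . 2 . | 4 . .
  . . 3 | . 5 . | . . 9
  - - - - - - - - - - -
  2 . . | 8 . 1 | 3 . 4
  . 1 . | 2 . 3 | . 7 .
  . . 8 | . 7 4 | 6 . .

Step 1. [r4c7∈{2}] r4c7 is down to just 2. So r4c7=2.
Step 2. [r3c5∈{3,6,8}] in col 5, 8 fits only at r3c5, so r3c5=8.
Step 3. [r4c2∈{6}] r4c2's peers cover all but 6, so r4c2=6.
Step 4. [r8c9∈{5}] r8c9 is down to just 5 ⇒ r8c9=5.
Step 5. [r5c4∈{3,6}] across box 5, 3 lands solely at r5c4, so r5c4=3.
Step 6. [r3c7∈{1}] r3c7 is down to just 1. So r3c7=1.
Step 7. [r1c4∈{6}] only 6 remains possible at r1c4, so r1c4=6.
Step 8. [r6c8∈{1,6}] r6c8 is the only open cell in row 6 admitting 1 ⇒ r6c8=1.
Step 9. [r7c8∈{9}] r7c8 is down to just 9 ⇒ r7c8=9.
Step 10. [r9c2∈{3,5,9}] r9c2 is the only open cell in col 2 admitting 9, so r9c2=9.
Step 11. [r1c2∈{2,3}] across col 2, 3 lands solely at r1c2, so r1c2=3.
Step 12. [r1c9∈{2}] only 2 remains possible at r1c9 ⇒ r1c9=2.
Step 13. [r7c3∈{5,6,7}] in row 7, 7 fits only at r7c3 ⇒ r7c3=7.
Step 14. [r5c9∈{6}] r5c9 has the single candidate 6, so r5c9=6.
Step 15. [r4c3∈{4}] r4c3's peers cover all but 4, so r4c3=4.
Step 16. [r6c1∈{8}] r6c1 has the single candidate 8 ⇒ r6c1=8.
Step 17. [r4c8∈{3}] nothing but 3 survives at r4c8. So r4c8=3.
Step 18. [r3c3∈{2}] nothing but 2 survives at r3c3 ⇒ r3c3=2.
Step 19. [r7c5∈{6}] r7c5 has the single candidate 6, so r7c5=6.
Step 20. [r7c2∈{5}] r7c2's peers cover all but 5. So r7c2=5.
Step 21. [r6c2∈{2}] r6c2 is down to just 2. So r6c2=2.
Step 22. [r3c1∈{7}] r3c1's peers cover all but 7, so r3c1=7.
Step 23. [r8c7∈{8}] only 8 remains possible at r8c7. So r8c7=8.
Step 24. [r9c9∈{1}] r9c9 is down to just 1, so r9c9=1.
Step 25. [r6c6∈{6}] r6c6 has the single candidate 6. So r6c6=6.
Step 26. [r9c4∈{5}] r9c4 is down to just 5, so r9c4=5.
Step 27. [r5c6∈{8}] only 8 remains possible at r5c6, so r5c6=8.
Step 28. [r2c5∈{3}] r2c5's peers cover all but 3 ⇒ r2c5=3.
Step 29. [r5c8∈{5}] r5c8 is down to just 5. So r5c8=5.
Step 30. [r6c4∈{4}] only 4 remains possible at r6c4, so r6c4=4.
Step 31. [r9c1∈{3}] r9c1 has the single candidate 3 ⇒ r9c1=3.
Step 32. [r5c1∈{9}] r5c1's peers cover all but 9, so r5c1=9.
Step 33. [r2c7∈{9}] r2c7 is down to just 9, so r2c7=9.
Step 34. [r3c9∈{3}] r3c9's peers cover all but 3 ⇒ r3c9=3.
Step 35. [r5c3∈{1}] r5c3's peers cover all but 1 ⇒ r5c3=1.
Step 36. [r1c6∈{7}] r1c6's peers cover all but 7, so r1c6=7.
Step 37. [r2c6∈{2}] r2c6 has the single candidate 2, so r2c6=2.
Step 38. [r9c8∈{2}] r9c8 has the single candidate 2, so r9c8=2.
Step 39. [r2c3∈{5}] nothing but 5 survives at r2c3. So r2c3=5.
Step 40. [r8c5∈{9}] only 9 remains possible at r8c5. So r8c5=9.
Step 41. [r8c3∈{6}] only 6 remains possible at r8c3, so r8c3=6.
Step 42. [r6c7∈{7}] nothing but 7 survives at r6c7, so r6c7=7.
Step 43. [r3c8∈{6}] only 6 remains possible at r3c8 ⇒ r3c8=6.
Step 44. [r8c1∈{4}] only 4 remains possible at r8c1. So r8c1=4.
Step 45. [r1c8∈{8}] nothing but 8 survives at r1c8. So r1c8=8.
Step 46. [r2c4∈{1}] r2c4 has the single candidate 1 ⇒ r2c4=1.

Answer: 1 3 9 6 4 7 5 8 2 / 6 8 5 1 3 2 9 4 7 / 7 4 2 9 8 5 1 6 3 / 5 6 4 7 1 9 2 3 8 / 9 7 1 3 2 8 4 5 6 / 8 2 3 4 5 6 7 1 9 / 2 5 7 8 6 1 3 9 4 / 4 1 6 2 9 3 8 7 5 / 3 9 8 5 7 4 6 2 1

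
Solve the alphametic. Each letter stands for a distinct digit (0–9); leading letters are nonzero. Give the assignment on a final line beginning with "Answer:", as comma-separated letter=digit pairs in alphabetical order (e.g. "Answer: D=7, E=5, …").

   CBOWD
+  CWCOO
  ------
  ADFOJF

Step 1. [col 1: D + O ≡ F (mod 10)] column 1 (D + O ≡ F (mod 10), carry-in 0) doesn't pin F yet; pick F=5 and continue. So F=5.
Step 2. [col 1: D + O ≡ F (mod 10)] no forcing yet in column 1 (carry-in 0); D=8 is free and consistent — try it ⇒ D=8.
Step 3. [col 1: D + O ≡ F (mod 10)] in column 1 we have D+O≡F with carry-in 0; given D=8, F=5 and digits 5,8 already taken and all letters distinct, that pins O to 7. So O=7.
Step 4. [col 2: W + O ≡ J (mod 10)] column 2 (W + O ≡ J (mod 10), carry-in 1) doesn't pin W yet; pick W=4 and continue, so W=4.
Step 5. [A] adding two 5-digit numbers gives at most 5+1 digits, and here it does — A is that final carry and must be 1 ⇒ A=1.
Step 6. [col 2: W + O ≡ J (mod 10)] column 2 reads W+O+carry(1)=J with W=4, O=7; with digits 1,4,5,7,8 already taken and all letters distinct, the only value for J is 2 ⇒ J=2.
Step 7. [col 3: O + C ≡ O (mod 10)] column 3: given O=7, carry-in 1, and digits 1,2,4,5,7,8 already taken and all letters distinct, O+C≡O (mod 10) forces C=9, so C=9.
Step 8. [col 4: B + W ≡ F (mod 10)] column 4: given W=4, F=5, carry-in 1, and digits 1,2,4,5,7,8,9 already taken and all letters distinct, B+W≡F (mod 10) forces B=0, so B=0.

Answer: A=1, B=0, C=9, D=8, F=5, J=2, O=7, W=4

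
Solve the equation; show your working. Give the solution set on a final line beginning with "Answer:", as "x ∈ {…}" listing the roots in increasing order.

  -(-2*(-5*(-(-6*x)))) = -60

Step 1. [-(-2*(-5*(-(-6*x)))) = -60] LHS negated; negate both sides, so neg: -2*(-5*(-(-6*x))) = 60.
Step 2. [-2*(-5*(-(-6*x))) = 60] leading coefficient -2: divide by -2. So div: -5*(-(-6*x)) = -30.
Step 3. [-5*(-(-6*x)) = -30] -5·(inner) — divide through by -5, so div: -(-6*x) = 6.
Step 4. [-(-6*x) = 6] flip signs both sides ⇒ neg: -6*x = -6.
Step 5. [-6*x = -6] leading coefficient -6: divide by -6, so div: x = 1.

Answer: x ∈ {1}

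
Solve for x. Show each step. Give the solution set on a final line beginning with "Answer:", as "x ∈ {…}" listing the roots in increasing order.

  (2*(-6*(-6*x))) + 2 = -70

Step 1. [(2*(-6*(-6*x))) + 2 = -70] 2 comes off first (subtract 2) ⇒ sub: 2*(-6*(-6*x)) = -72.
Step 2. [2*(-6*(-6*x)) = -72] leading coefficient 2: divide by 2. So div: -6*(-6*x) = -36.
Step 3. [-6*(-6*x) = -36] LHS = -6·(…); ÷-6 both sides. So div: -6*x = 6.
Step 4. [-6*x = 6] leading coefficient -6: divide by -6, so div: x = -1.

Answer: x ∈ {-1}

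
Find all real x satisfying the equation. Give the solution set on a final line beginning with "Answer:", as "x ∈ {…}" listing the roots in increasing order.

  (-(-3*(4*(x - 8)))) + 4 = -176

Step 1. [(-(-3*(4*(x - 8)))) + 4 = -176] +4 is outermost — subtract 4 both sides ⇒ sub: -(-3*(4*(x - 8))) = -180.
Step 2. [-(-3*(4*(x - 8))) = -180] LHS negated; negate both sides ⇒ neg: -3*(4*(x - 8)) = 180.
Step 3. [-3*(4*(x - 8)) = 180] divide by the outer -3. So div: 4*(x - 8) = -60.
Step 4. [4*(x - 8) = -60] 4 out front; divide by 4. So div: x - 8 = -15.
Step 5. [x - 8 = -15] 8 comes off first (add 8). So sub: x = -7.

Answer: x ∈ {-7}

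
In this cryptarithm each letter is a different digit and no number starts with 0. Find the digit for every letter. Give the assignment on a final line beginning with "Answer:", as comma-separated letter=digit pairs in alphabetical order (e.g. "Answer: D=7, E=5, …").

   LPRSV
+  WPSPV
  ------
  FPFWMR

Step 1. [col 1: V + V ≡ R (mod 10)] several values work for V in column 1 (V + V ≡ R (mod 10), carry-in 0); try V=9, so V=9.
Step 2. [F] the sum has 6 digits but both addends have 5; that extra leading digit F is the final carry, namely 1 ⇒ F=1.
Step 3. [col 1: V + V ≡ R (mod 10)] column 1 reads V+V+carry(0)=R with V=9; with digits 1,9 already taken and all letters distinct, the only value for R is 8 ⇒ R=8.
Step 4. [col 2: S + P ≡ M (mod 10)] no forcing yet in column 2 (carry-in 1); S=5 is free and consistent — try it ⇒ S=5.
Step 5. [col 2: S + P ≡ M (mod 10)] several values work for P in column 2 (S + P ≡ M (mod 10), carry-in 1); try P=0, so P=0.
Step 6. [col 2: S + P ≡ M (mod 10)] in column 2 we have S+P≡M with carry-in 1; given S=5, P=0 and digits 0,1,5,8,9 already taken and all letters distinct, that pins M to 6. So M=6.
Step 7. [col 3: R + S ≡ W (mod 10)] in column 3 we have R+S≡W with carry-in 0; given R=8, S=5 and digits 0,1,5,6,8,9 already taken and all letters distinct, that pins W to 3, so W=3.
Step 8. [col 5: L + W ≡ P (mod 10)] column 5 reads L+W+carry(0)=P with W=3, P=0; with digits 0,1,3,5,6,8,9 already taken and all letters distinct, the only value for L is 7 ⇒ L=7.

Answer: F=1, L=7, M=6, P=0, R=8, S=5, V=9, W=3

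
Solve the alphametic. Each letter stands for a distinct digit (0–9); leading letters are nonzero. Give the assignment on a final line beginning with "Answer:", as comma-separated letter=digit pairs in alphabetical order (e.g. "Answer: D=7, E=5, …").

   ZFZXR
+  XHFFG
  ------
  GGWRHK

Step 1. [col 1: R + G ≡ K (mod 10)] column 1 (R + G ≡ K (mod 10), carry-in 0) doesn't pin G yet; pick G=1 and continue, so G=1.
Step 2. [col 1: R + G ≡ K (mod 10)] K=8 is one option consistent with column 1 (R + G ≡ K (mod 10), carry-in 0) — take it. So K=8.
Step 3. [col 1: R + G ≡ K (mod 10)] in column 1 we have R+G≡K with carry-in 0; given G=1, K=8 and digits 1,8 already taken and all letters distinct, that pins R to 7, so R=7.
Step 4. [col 2: X + F ≡ H (mod 10)] column 2 (X + F ≡ H (mod 10), carry-in 0) doesn't pin H yet; pick H=9 and continue, so H=9.
Step 5. [col 2: X + F ≡ H (mod 10)] X=6 is one option consistent with column 2 (X + F ≡ H (mod 10), carry-in 0) — take it ⇒ X=6.
Step 6. [col 2: X + F ≡ H (mod 10)] from column 2 (X=6, H=9, carry-in 0, digits 1,6,7,8,9 already taken and all letters distinct): F must equal 3 ⇒ F=3.
Step 7. [col 3: Z + F ≡ R (mod 10)] column 3 reads Z+F+carry(0)=R with F=3, R=7; with digits 1,3,6,7,8,9 already taken and all letters distinct, the only value for Z is 4 ⇒ Z=4.
Step 8. [col 4: F + H ≡ W (mod 10)] in column 4 we have F+H≡W with carry-in 0; given F=3, H=9 and digits 1,3,4,6,7,8,9 already taken and all letters distinct, that pins W to 2, so W=2.

Answer: F=3, G=1, H=9, K=8, R=7, W=2, X=6, Z=4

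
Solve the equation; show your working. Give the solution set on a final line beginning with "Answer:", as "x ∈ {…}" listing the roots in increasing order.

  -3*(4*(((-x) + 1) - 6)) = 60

Step 1. [-3*(4*(((-x) + 1) - 6)) = 60] LHS = -3·(…); ÷-3 both sides ⇒ div: 4*(((-x) + 1) - 6) = -20.
Step 2. [4*(((-x) + 1) - 6) = -20] leading coefficient 4: divide by 4 ⇒ div: ((-x) + 1) - 6 = -5.
Step 3. [((-x) + 1) - 6 = -5] -6 is outermost — add 6 both sides, so sub: (-x) + 1 = 1.
Step 4. [(-x) + 1 = 1] peel the +1: subtract 1 from each side, so sub: -x = 0.
Step 5. [-x = 0] leading − — multiply by −1 ⇒ neg: x = 0.

Answer: x ∈ {0}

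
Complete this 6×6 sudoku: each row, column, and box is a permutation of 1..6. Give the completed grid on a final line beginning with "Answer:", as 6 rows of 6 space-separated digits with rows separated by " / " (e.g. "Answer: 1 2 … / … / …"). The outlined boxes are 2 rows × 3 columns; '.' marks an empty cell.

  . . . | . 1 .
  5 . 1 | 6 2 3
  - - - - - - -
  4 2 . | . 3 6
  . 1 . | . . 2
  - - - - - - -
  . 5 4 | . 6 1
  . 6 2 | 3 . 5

Step 1. [r4c5∈{4,5}] 5 has one home in col 5: r4c5 ⇒ r4c5=5.
Step 2. [r1c2∈{3,4}] r1c2 is the only open cell in col 2 admitting 3. So r1c2=3.
Step 3. [r4c3∈{3,6}] 3 has one home in col 3: r4c3. So r4c3=3.
Step 4. [r4c1∈{6}] r4c1 has the single candidate 6. So r4c1=6.
Step 5. [r1c6∈{4}] only 4 remains possible at r1c6, so r1c6=4.
Step 6. [r2c2∈{4}] r2c2 has the single candidate 4 ⇒ r2c2=4.
Step 7. [r1c3∈{6}] r1c3 has the single candidate 6. So r1c3=6.
Step 8. [r5c1∈{3}] nothing but 3 survives at r5c1. So r5c1=3.
Step 9. [r1c1∈{2}] only 2 remains possible at r1c1. So r1c1=2.
Step 10. [r6c1∈{1}] r6c1 is down to just 1, so r6c1=1.
Step 11. [r3c3∈{5}] r3c3 has the single candidate 5 ⇒ r3c3=5.
Step 12. [r1c4∈{5}] only 5 remains possible at r1c4, so r1c4=5.
Step 13. [r5c4∈{2}] r5c4 is down to just 2, so r5c4=2.
Step 14. [r4c4∈{4}] r4c4 is down to just 4. So r4c4=4.
Step 15. [r3c4∈{1}] r3c4 has the single candidate 1 ⇒ r3c4=1.
Step 16. [r6c5∈{4}] r6c5 has the single candidate 4, so r6c5=4.

Answer: 2 3 6 5 1 4 / 5 4 1 6 2 3 / 4 2 5 1 3 6 / 6 1 3 4 5 2 / 3 5 4 2 6 1 / 1 6 2 3 4 5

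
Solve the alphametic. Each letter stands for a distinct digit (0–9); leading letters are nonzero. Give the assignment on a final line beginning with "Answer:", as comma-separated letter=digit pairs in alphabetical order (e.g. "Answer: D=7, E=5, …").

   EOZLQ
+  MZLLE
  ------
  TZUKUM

Step 1. [col 1: Q + E ≡ M (mod 10)] no forcing yet in column 1 (carry-in 0); Q=6 is free and consistent — try it ⇒ Q=6.
Step 2. [col 1: Q + E ≡ M (mod 10)] several values work for E in column 1 (Q + E ≡ M (mod 10), carry-in 0); try E=9 ⇒ E=9.
Step 3. [T] the sum has 6 digits but both addends have 5; that extra leading digit T is the final carry, namely 1, so T=1.
Step 4. [col 1: Q + E ≡ M (mod 10)] column 1: given Q=6, E=9, carry-in 0, and digits 1,6,9 already taken and all letters distinct, Q+E≡M (mod 10) forces M=5. So M=5.
Step 5. [col 2: L + L ≡ U (mod 10)] column 2 reads L+L+carry(1)=U with nothing yet; with digits 1,5,6,9 already taken and all letters distinct, the only value for U is 7 ⇒ U=7.
Step 6. [col 2: L + L ≡ U (mod 10)] no forcing yet in column 2 (carry-in 1); L=8 is free and consistent — try it. So L=8.
Step 7. [col 3: Z + L ≡ K (mod 10)] column 3 (Z + L ≡ K (mod 10), carry-in 1) doesn't pin Z yet; pick Z=4 and continue ⇒ Z=4.
Step 8. [col 3: Z + L ≡ K (mod 10)] column 3: given Z=4, L=8, carry-in 1, and digits 1,4,5,6,7,8,9 already taken and all letters distinct, Z+L≡K (mod 10) forces K=3 ⇒ K=3.
Step 9. [col 4: O + Z ≡ U (mod 10)] in column 4 we have O+Z≡U with carry-in 1; given Z=4, U=7 and digits 1,3,4,5,6,7,8,9 already taken and all letters distinct, that pins O to 2 ⇒ O=2.

Answer: E=9, K=3, L=8, M=5, O=2, Q=6, T=1, U=7, Z=4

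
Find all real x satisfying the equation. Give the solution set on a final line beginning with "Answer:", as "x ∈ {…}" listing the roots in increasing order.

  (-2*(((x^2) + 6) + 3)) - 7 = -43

Step 1. [(-2*(((x^2) + 6) + 3)) - 7 = -43] -7 is outermost — add 7 both sides ⇒ sub: -2*(((x^2) + 6) + 3) = -36.
Step 2. [-2*(((x^2) + 6) + 3) = -36] leading coefficient -2: divide by -2 ⇒ div: ((x^2) + 6) + 3 = 18.
Step 3. [((x^2) + 6) + 3 = 18] subtract 3: x sits inside (… + 3). So sub: (x^2) + 6 = 15.
Step 4. [(x^2) + 6 = 15] +6 is outermost — subtract 6 both sides. So sub: x^2 = 9.
Step 5. [x^2 = 9] LHS squared, RHS 9 ≥ 0: apply √ (±) ⇒ sqrt: x = 3 or -3.

Answer: x ∈ {-3, 3}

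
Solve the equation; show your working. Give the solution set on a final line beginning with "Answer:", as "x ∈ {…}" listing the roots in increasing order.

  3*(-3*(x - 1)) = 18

Step 1. [3*(-3*(x - 1)) = 18] divide by the outer 3 ⇒ div: -3*(x - 1) = 6.
Step 2. [-3*(x - 1) = 6] leading coefficient -3: divide by -3 ⇒ div: x - 1 = -2.
Step 3. [x - 1 = -2] peel the -1: add 1 from each side. So sub: x = -1.

Answer: x ∈ {-1}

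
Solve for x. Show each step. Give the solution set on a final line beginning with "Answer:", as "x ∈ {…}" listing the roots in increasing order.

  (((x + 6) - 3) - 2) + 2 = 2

Step 1. [(((x + 6) - 3) - 2) + 2 = 2] 2 comes off first (subtract 2) ⇒ sub: ((x + 6) - 3) - 2 = 0.
Step 2. [((x + 6) - 3) - 2 = 0] peel the -2: add 2 from each side. So sub: (x + 6) - 3 = 2.
Step 3. [(x + 6) - 3 = 2] 3 comes off first (add 3). So sub: x + 6 = 5.
Step 4. [x + 6 = 5] the outer +6 inverts by subtracting 6. So sub: x = -1.

Answer: x ∈ {-1}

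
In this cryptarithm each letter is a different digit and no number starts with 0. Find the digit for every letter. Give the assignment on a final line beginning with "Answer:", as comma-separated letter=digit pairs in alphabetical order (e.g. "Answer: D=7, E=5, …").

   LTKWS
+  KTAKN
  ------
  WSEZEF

Step 1. [col 1: S + N ≡ F (mod 10)] column 1 (S + N ≡ F (mod 10), carry-in 0) doesn't pin N yet; pick N=8 and continue, so N=8.
Step 2. [col 1: S + N ≡ F (mod 10)] no forcing yet in column 1 (carry-in 0); F=0 is free and consistent — try it ⇒ F=0.
Step 3. [W] adding two 5-digit numbers gives at most 5+1 digits, and here it does — W is that final carry and must be 1, so W=1.
Step 4. [col 1: S + N ≡ F (mod 10)] from column 1 (N=8, F=0, carry-in 0, digits 0,1,8 already taken and all letters distinct): S must equal 2 ⇒ S=2.
Step 5. [col 2: W + K ≡ E (mod 10)] several values work for E in column 2 (W + K ≡ E (mod 10), carry-in 1); try E=9 ⇒ E=9.
Step 6. [col 2: W + K ≡ E (mod 10)] from column 2 (W=1, E=9, carry-in 1, digits 0,1,2,8,9 already taken and all letters distinct): K must equal 7. So K=7.
Step 7. [col 3: K + A ≡ Z (mod 10)] in column 3 we have K+A≡Z with carry-in 0; given K=7 and digits 0,1,2,7,8,9 already taken and all letters distinct, that pins A to 6 ⇒ A=6.
Step 8. [col 3: K + A ≡ Z (mod 10)] in column 3 we have K+A≡Z with carry-in 0; given K=7, A=6 and digits 0,1,2,6,7,8,9 already taken and all letters distinct, that pins Z to 3, so Z=3.
Step 9. [col 4: T + T ≡ E (mod 10)] column 4: given E=9, carry-in 1, and digits 0,1,2,3,6,7,8,9 already taken and all letters distinct, T+T≡E (mod 10) forces T=4. So T=4.
Step 10. [col 5: L + K ≡ S (mod 10)] column 5: given K=7, S=2, carry-in 0, and digits 0,1,2,3,4,6,7,8,9 already taken and all letters distinct, L+K≡S (mod 10) forces L=5, so L=5.

Answer: A=6, E=9, F=0, K=7, L=5, N=8, S=2, T=4, W=1, Z=3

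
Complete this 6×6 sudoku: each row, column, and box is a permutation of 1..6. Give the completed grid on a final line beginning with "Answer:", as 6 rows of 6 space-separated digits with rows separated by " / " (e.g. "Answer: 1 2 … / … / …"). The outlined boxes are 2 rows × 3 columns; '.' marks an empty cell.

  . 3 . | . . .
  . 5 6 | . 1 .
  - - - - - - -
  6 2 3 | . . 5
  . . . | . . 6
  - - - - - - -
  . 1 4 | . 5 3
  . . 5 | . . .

Step 1. [r1c3∈{1,2}] across col 3, 2 lands solely at r1c3, so r1c3=2.
Step 2. [r1c6∈{4}] nothing but 4 survives at r1c6. So r1c6=4.
Step 3. [r3c5∈{4}] nothing but 4 survives at r3c5, so r3c5=4.
Step 4. [r5c4∈{2,6}] 6 has one home in row 5: r5c4 ⇒ r5c4=6.
Step 5. [r6c5∈{2}] only 2 remains possible at r6c5 ⇒ r6c5=2.
Step 6. [r4c4∈{1,2,3}] in row 4, 2 fits only at r4c4 ⇒ r4c4=2.
Step 7. [r4c1∈{1,4,5}] 5 has one home in row 4: r4c1 ⇒ r4c1=5.
Step 8. [r3c4∈{1}] r3c4's peers cover all but 1 ⇒ r3c4=1.
Step 9. [r6c6∈{1}] r6c6's peers cover all but 1. So r6c6=1.
Step 10. [r6c1∈{3}] r6c1 has the single candidate 3. So r6c1=3.
Step 11. [r2c4∈{3}] only 3 remains possible at r2c4 ⇒ r2c4=3.
Step 12. [r2c6∈{2}] r2c6 has the single candidate 2, so r2c6=2.
Step 13. [r6c2∈{6}] r6c2 has the single candidate 6 ⇒ r6c2=6.
Step 14. [r1c5∈{6}] r1c5 is down to just 6. So r1c5=6.
Step 15. [r4c5∈{3}] only 3 remains possible at r4c5. So r4c5=3.
Step 16. [r2c1∈{4}] r2c1's peers cover all but 4 ⇒ r2c1=4.
Step 17. [r1c1∈{1}] nothing but 1 survives at r1c1 ⇒ r1c1=1.
Step 18. [r4c3∈{1}] r4c3's peers cover all but 1 ⇒ r4c3=1.
Step 19. [r1c4∈{5}] nothing but 5 survives at r1c4 ⇒ r1c4=5.
Step 20. [r4c2∈{4}] r4c2 is down to just 4, so r4c2=4.
Step 21. [r5c1∈{2}] r5c1 is down to just 2. So r5c1=2.
Step 22. [r6c4∈{4}] only 4 remains possible at r6c4. So r6c4=4.

Answer: 1 3 2 5 6 4 / 4 5 6 3 1 2 / 6 2 3 1 4 5 / 5 4 1 2 3 6 / 2 1 4 6 5 3 / 3 6 5 4 2 1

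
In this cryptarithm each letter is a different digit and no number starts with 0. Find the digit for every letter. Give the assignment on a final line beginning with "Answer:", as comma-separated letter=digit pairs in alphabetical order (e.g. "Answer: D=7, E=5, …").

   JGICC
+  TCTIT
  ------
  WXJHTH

Step 1. [col 1: C + T ≡ H (mod 10)] several values work for T in column 1 (C + T ≡ H (mod 10), carry-in 0); try T=6. So T=6.
Step 2. [col 1: C + T ≡ H (mod 10)] no forcing yet in column 1 (carry-in 0); C=8 is free and consistent — try it, so C=8.
Step 3. [W] the sum has 6 digits but both addends have 5; that extra leading digit W is the final carry, namely 1 ⇒ W=1.
Step 4. [col 1: C + T ≡ H (mod 10)] in column 1 we have C+T≡H with carry-in 0; given C=8, T=6 and digits 1,6,8 already taken and all letters distinct, that pins H to 4 ⇒ H=4.
Step 5. [col 2: C + I ≡ T (mod 10)] column 2 reads C+I+carry(1)=T with C=8, T=6; with digits 1,4,6,8 already taken and all letters distinct, the only value for I is 7. So I=7.
Step 6. [col 4: G + C ≡ J (mod 10)] G=0 is one option consistent with column 4 (G + C ≡ J (mod 10), carry-in 1) — take it. So G=0.
Step 7. [col 4: G + C ≡ J (mod 10)] column 4 reads G+C+carry(1)=J with G=0, C=8; with digits 0,1,4,6,7,8 already taken and all letters distinct, the only value for J is 9, so J=9.
Step 8. [col 5: J + T ≡ X (mod 10)] column 5: given J=9, T=6, carry-in 0, and digits 0,1,4,6,7,8,9 already taken and all letters distinct, J+T≡X (mod 10) forces X=5 ⇒ X=5.

Answer: C=8, G=0, H=4, I=7, J=9, T=6, W=1, X=5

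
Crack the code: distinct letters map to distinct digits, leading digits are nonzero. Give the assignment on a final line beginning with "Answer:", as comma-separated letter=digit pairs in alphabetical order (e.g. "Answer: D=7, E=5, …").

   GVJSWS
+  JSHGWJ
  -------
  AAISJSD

Step 1. [col 1: S + J ≡ D (mod 10)] several values work for J in column 1 (S + J ≡ D (mod 10), carry-in 0); try J=7, so J=7.
Step 2. [col 1: S + J ≡ D (mod 10)] column 1 (S + J ≡ D (mod 10), carry-in 0) doesn't pin D yet; pick D=9 and continue. So D=9.
Step 3. [col 1: S + J ≡ D (mod 10)] column 1 reads S+J+carry(0)=D with J=7, D=9; with digits 7,9 already taken and all letters distinct, the only value for S is 2, so S=2.
Step 4. [col 2: W + W ≡ S (mod 10)] column 2 (W + W ≡ S (mod 10), carry-in 0) doesn't pin W yet; pick W=6 and continue. So W=6.
Step 5. [A] the sum has 7 digits but both addends have 6; that extra leading digit A is the final carry, namely 1 ⇒ A=1.
Step 6. [col 3: S + G ≡ J (mod 10)] column 3 reads S+G+carry(1)=J with S=2, J=7; with digits 1,2,6,7,9 already taken and all letters distinct, the only value for G is 4, so G=4.
Step 7. [col 4: J + H ≡ S (mod 10)] from column 4 (J=7, S=2, carry-in 0, digits 1,2,4,6,7,9 already taken and all letters distinct): H must equal 5. So H=5.
Step 8. [col 5: V + S ≡ I (mod 10)] in column 5 we have V+S≡I with carry-in 1; given S=2 and digits 1,2,4,5,6,7,9 already taken and all letters distinct, that pins I to 3, so I=3.
Step 9. [col 5: V + S ≡ I (mod 10)] column 5 reads V+S+carry(1)=I with S=2, I=3; with digits 1,2,3,4,5,6,7,9 already taken and all letters distinct, the only value for V is 0. So V=0.

Answer: A=1, D=9, G=4, H=5, I=3, J=7, S=2, V=0, W=6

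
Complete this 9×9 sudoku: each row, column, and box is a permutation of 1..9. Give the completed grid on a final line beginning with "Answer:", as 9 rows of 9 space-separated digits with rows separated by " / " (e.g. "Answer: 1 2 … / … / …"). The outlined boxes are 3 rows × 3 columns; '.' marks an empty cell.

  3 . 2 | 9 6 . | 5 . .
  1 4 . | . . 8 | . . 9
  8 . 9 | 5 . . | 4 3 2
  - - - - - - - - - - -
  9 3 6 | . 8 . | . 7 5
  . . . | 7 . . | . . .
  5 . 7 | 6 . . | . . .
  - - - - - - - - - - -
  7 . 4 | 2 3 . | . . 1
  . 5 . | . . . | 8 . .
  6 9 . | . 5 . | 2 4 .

Step 1. [r1c6∈{1,4,7}] row 1 places 4 nowhere but r1c6 ⇒ r1c6=4.
Step 2. [r4c7∈{1}] nothing but 1 survives at r4c7. So r4c7=1.
Step 3. [r4c6∈{2}] nothing but 2 survives at r4c6 ⇒ r4c6=2.
Step 4. [r2c8∈{6}] r2c8's peers cover all but 6 ⇒ r2c8=6.
Step 5. [r8c8∈{9}] r8c8 is down to just 9. So r8c8=9.
Step 6. [r7c6∈{6,9}] r7c6 is the only open cell in row 7 admitting 9 ⇒ r7c6=9.
Step 7. [r4c4∈{4}] r4c4 is down to just 4, so r4c4=4.
Step 8. [r8c4∈{1}] r8c4's peers cover all but 1 ⇒ r8c4=1.
Step 9. [r9c6∈{7}] nothing but 7 survives at r9c6, so r9c6=7.
Step 10. [r9c9∈{3}] r9c9 is down to just 3. So r9c9=3.
Step 11. [r7c2∈{8}] nothing but 8 survives at r7c2, so r7c2=8.
Step 12. [r5c3∈{1,8}] col 3 places 8 nowhere but r5c3 ⇒ r5c3=8.
Step 13. [r3c6∈{1}] only 1 remains possible at r3c6 ⇒ r3c6=1.
Step 14. [r5c8∈{2}] r5c8 is down to just 2. So r5c8=2.
Step 15. [r8c9∈{6,7}] across row 8, 7 lands solely at r8c9. So r8c9=7.
Step 16. [r5c2∈{1}] nothing but 1 survives at r5c2. So r5c2=1.
Step 17. [r6c6∈{3}] r6c6's peers cover all but 3. So r6c6=3.
Step 18. [r6c9∈{4,8}] 4 has one home in row 6: r6c9, so r6c9=4.
Step 19. [r5c7∈{3,6,9}] 3 has one home in row 5: r5c7. So r5c7=3.
Step 20. [r3c5∈{7}] r3c5's peers cover all but 7, so r3c5=7.
Step 21. [r1c9∈{8}] r1c9 is down to just 8 ⇒ r1c9=8.
Step 22. [r5c5∈{9}] only 9 remains possible at r5c5 ⇒ r5c5=9.
Step 23. [r3c2∈{6}] nothing but 6 survives at r3c2. So r3c2=6.
Step 24. [r6c7∈{9}] r6c7 has the single candidate 9. So r6c7=9.
Step 25. [r1c8∈{1}] r1c8 has the single candidate 1, so r1c8=1.
Step 26. [r6c2∈{2}] r6c2 is down to just 2. So r6c2=2.
Step 27. [r6c8∈{8}] r6c8's peers cover all but 8, so r6c8=8.
Step 28. [r7c8∈{5}] r7c8 has the single candidate 5 ⇒ r7c8=5.
Step 29. [r5c6∈{5}] only 5 remains possible at r5c6 ⇒ r5c6=5.
Step 30. [r7c7∈{6}] r7c7 is down to just 6. So r7c7=6.
Step 31. [r2c4∈{3}] r2c4 has the single candidate 3 ⇒ r2c4=3.
Step 32. [r2c3∈{5}] r2c3's peers cover all but 5. So r2c3=5.
Step 33. [r8c3∈{3}] nothing but 3 survives at r8c3. So r8c3=3.
Step 34. [r2c5∈{2}] r2c5 has the single candidate 2. So r2c5=2.
Step 35. [r2c7∈{7}] only 7 remains possible at r2c7 ⇒ r2c7=7.
Step 36. [r5c1∈{4}] r5c1 has the single candidate 4 ⇒ r5c1=4.
Step 37. [r8c5∈{4}] r8c5 has the single candidate 4 ⇒ r8c5=4.
Step 38. [r9c4∈{8}] nothing but 8 survives at r9c4. So r9c4=8.
Step 39. [r9c3∈{1}] only 1 remains possible at r9c3 ⇒ r9c3=1.
Step 40. [r8c6∈{6}] only 6 remains possible at r8c6, so r8c6=6.
Step 41. [r6c5∈{1}] r6c5's peers cover all but 1 ⇒ r6c5=1.
Step 42. [r5c9∈{6}] r5c9 has the single candidate 6. So r5c9=6.
Step 43. [r1c2∈{7}] r1c2's peers cover all but 7. So r1c2=7.
Step 44. [r8c1∈{2}] r8c1 is down to just 2. So r8c1=2.

Answer: 3 7 2 9 6 4 5 1 8 / 1 4 5 3 2 8 7 6 9 / 8 6 9 5 7 1 4 3 2 / 9 3 6 4 8 2 1 7 5 / 4 1 8 7 9 5 3 2 6 / 5 2 7 6 1 3 9 8 4 / 7 8 4 2 3 9 6 5 1 / 2 5 3 1 4 6 8 9 7 / 6 9 1 8 5 7 2 4 3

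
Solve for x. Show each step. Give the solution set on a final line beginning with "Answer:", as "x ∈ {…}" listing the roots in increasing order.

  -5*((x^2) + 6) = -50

Step 1. [-5*((x^2) + 6) = -50] LHS = -5·(…); ÷-5 both sides, so div: (x^2) + 6 = 10.
Step 2. [(x^2) + 6 = 10] peel the +6: subtract 6 from each side ⇒ sub: x^2 = 4.
Step 3. [x^2 = 4] √ both sides: 4 ≥ 0 gives two branches, so sqrt: x = 2 or -2.

Answer: x ∈ {-2, 2}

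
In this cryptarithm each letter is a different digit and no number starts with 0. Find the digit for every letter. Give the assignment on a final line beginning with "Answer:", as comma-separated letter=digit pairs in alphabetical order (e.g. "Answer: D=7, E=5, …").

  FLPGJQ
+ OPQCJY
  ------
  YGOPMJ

Step 1. [col 1: Q + Y ≡ J (mod 10)] Q=4 is one option consistent with column 1 (Q + Y ≡ J (mod 10), carry-in 0) — take it, so Q=4.
Step 2. [col 1: Q + Y ≡ J (mod 10)] no forcing yet in column 1 (carry-in 0); Y=5 is free and consistent — try it, so Y=5.
Step 3. [col 1: Q + Y ≡ J (mod 10)] column 1 reads Q+Y+carry(0)=J with Q=4, Y=5; with digits 4,5 already taken and all letters distinct, the only value for J is 9 ⇒ J=9.
Step 4. [col 2: J + J ≡ M (mod 10)] column 2 reads J+J+carry(0)=M with J=9; with digits 4,5,9 already taken and all letters distinct, the only value for M is 8 ⇒ M=8.
Step 5. [col 3: G + C ≡ P (mod 10)] column 3 (G + C ≡ P (mod 10), carry-in 1) doesn't pin P yet; pick P=7 and continue, so P=7.
Step 6. [col 3: G + C ≡ P (mod 10)] no forcing yet in column 3 (carry-in 1); G=0 is free and consistent — try it, so G=0.
Step 7. [col 3: G + C ≡ P (mod 10)] column 3: given G=0, P=7, carry-in 1, and digits 0,4,5,7,8,9 already taken and all letters distinct, G+C≡P (mod 10) forces C=6 ⇒ C=6.
Step 8. [col 4: P + Q ≡ O (mod 10)] from column 4 (P=7, Q=4, carry-in 0, digits 0,4,5,6,7,8,9 already taken and all letters distinct): O must equal 1, so O=1.
Step 9. [col 5: L + P ≡ G (mod 10)] column 5: given P=7, G=0, carry-in 1, and digits 0,1,4,5,6,7,8,9 already taken and all letters distinct, L+P≡G (mod 10) forces L=2 ⇒ L=2.
Step 10. [col 6: F + O ≡ Y (mod 10)] in column 6 we have F+O≡Y with carry-in 1; given O=1, Y=5 and digits 0,1,2,4,5,6,7,8,9 already taken and all letters distinct, that pins F to 3, so F=3.

Answer: C=6, F=3, G=0, J=9, L=2, M=8, O=1, P=7, Q=4, Y=5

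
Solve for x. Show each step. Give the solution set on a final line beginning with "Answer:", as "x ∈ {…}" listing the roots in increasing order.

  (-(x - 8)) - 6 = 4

Step 1. [(-(x - 8)) - 6 = 4] 6 comes off first (add 6) ⇒ sub: -(x - 8) = 10.
Step 2. [-(x - 8) = 10] leading − — multiply by −1, so neg: x - 8 = -10.
Step 3. [x - 8 = -10] -8 is outermost — add 8 both sides. So sub: x = -2.

Answer: x ∈ {-2}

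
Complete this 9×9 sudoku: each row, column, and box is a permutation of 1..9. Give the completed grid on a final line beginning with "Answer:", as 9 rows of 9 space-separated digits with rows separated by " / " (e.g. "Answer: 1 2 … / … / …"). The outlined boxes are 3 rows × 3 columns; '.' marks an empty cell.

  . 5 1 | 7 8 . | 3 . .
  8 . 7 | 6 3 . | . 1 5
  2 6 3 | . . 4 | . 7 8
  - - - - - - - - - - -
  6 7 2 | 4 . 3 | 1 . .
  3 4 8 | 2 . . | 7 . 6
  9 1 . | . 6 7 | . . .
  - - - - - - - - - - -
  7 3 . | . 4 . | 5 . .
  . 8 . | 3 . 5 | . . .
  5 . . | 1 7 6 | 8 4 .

Step 1. [r4c9∈{9}] r4c9 is down to just 9 ⇒ r4c9=9.
Step 2. [r3c7∈{9}] only 9 remains possible at r3c7 ⇒ r3c7=9.
Step 3. [r8c5∈{2,9}] in col 5, 2 fits only at r8c5 ⇒ r8c5=2.
Step 4. [r1c6∈{2,9}] in row 1, 9 fits only at r1c6. So r1c6=9.
Step 5. [r4c5∈{5}] r4c5 has the single candidate 5, so r4c5=5.
Step 6. [r6c8∈{2,3,5,8}] across col 8, 3 lands solely at r6c8. So r6c8=3.
Step 7. [r8c3∈{4,6,9}] 4 has one home in col 3: r8c3 ⇒ r8c3=4.
Step 8. [r2c7∈{2,4}] 4 has one home in row 2: r2c7, so r2c7=4.
Step 9. [r1c9∈{2}] only 2 remains possible at r1c9 ⇒ r1c9=2.
Step 10. [r7c4∈{8,9}] r7c4 is the only open cell in col 4 admitting 9. So r7c4=9.
Step 11. [r8c7∈{6}] r8c7 is down to just 6. So r8c7=6.
Step 12. [r8c1∈{1}] only 1 remains possible at r8c1. So r8c1=1.
Step 13. [r5c5∈{1,9}] in row 5, 9 fits only at r5c5, so r5c5=9.
Step 14. [r2c2∈{9}] r2c2 has the single candidate 9. So r2c2=9.
Step 15. [r7c6∈{8}] only 8 remains possible at r7c6 ⇒ r7c6=8.
Step 16. [r5c8∈{5}] nothing but 5 survives at r5c8, so r5c8=5.
Step 17. [r8c9∈{7}] r8c9's peers cover all but 7, so r8c9=7.
Step 18. [r3c5∈{1}] r3c5 has the single candidate 1, so r3c5=1.
Step 19. [r9c3∈{9}] r9c3's peers cover all but 9, so r9c3=9.
Step 20. [r7c8∈{2}] r7c8 has the single candidate 2. So r7c8=2.
Step 21. [r1c8∈{6}] only 6 remains possible at r1c8. So r1c8=6.
Step 22. [r5c6∈{1}] nothing but 1 survives at r5c6 ⇒ r5c6=1.
Step 23. [r6c9∈{4}] r6c9 has the single candidate 4. So r6c9=4.
Step 24. [r2c6∈{2}] r2c6's peers cover all but 2, so r2c6=2.
Step 25. [r9c9∈{3}] r9c9 has the single candidate 3. So r9c9=3.
Step 26. [r9c2∈{2}] r9c2 has the single candidate 2, so r9c2=2.
Step 27. [r3c4∈{5}] r3c4's peers cover all but 5 ⇒ r3c4=5.
Step 28. [r7c3∈{6}] r7c3 is down to just 6 ⇒ r7c3=6.
Step 29. [r1c1∈{4}] r1c1's peers cover all but 4, so r1c1=4.
Step 30. [r7c9∈{1}] nothing but 1 survives at r7c9 ⇒ r7c9=1.
Step 31. [r6c7∈{2}] r6c7 has the single candidate 2. So r6c7=2.
Step 32. [r4c8∈{8}] r4c8 is down to just 8 ⇒ r4c8=8.
Step 33. [r6c4∈{8}] r6c4 has the single candidate 8, so r6c4=8.
Step 34. [r8c8∈{9}] r8c8 is down to just 9. So r8c8=9.
Step 35. [r6c3∈{5}] r6c3 has the single candidate 5 ⇒ r6c3=5.

Answer: 4 5 1 7 8 9 3 6 2 / 8 9 7 6 3 2 4 1 5 / 2 6 3 5 1 4 9 7 8 / 6 7 2 4 5 3 1 8 9 / 3 4 8 2 9 1 7 5 6 / 9 1 5 8 6 7 2 3 4 / 7 3 6 9 4 8 5 2 1 / 1 8 4 3 2 5 6 9 7 / 5 2 9 1 7 6 8 4 3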